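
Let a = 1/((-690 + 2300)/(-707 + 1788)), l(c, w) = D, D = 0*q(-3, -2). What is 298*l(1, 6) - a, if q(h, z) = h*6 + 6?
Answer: -47/70 ≈ -0.67143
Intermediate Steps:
q(h, z) = 6 + 6*h (q(h, z) = 6*h + 6 = 6 + 6*h)
D = 0 (D = 0*(6 + 6*(-3)) = 0*(6 - 18) = 0*(-12) = 0)
l(c, w) = 0
a = 47/70 (a = 1/(1610/1081) = 1/(1610*(1/1081)) = 1/(70/47) = 47/70 ≈ 0.67143)
298*l(1, 6) - a = 298*0 - 1*47/70 = 0 - 47/70 = -47/70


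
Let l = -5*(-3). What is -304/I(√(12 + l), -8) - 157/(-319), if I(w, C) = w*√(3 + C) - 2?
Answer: 215775/44341 + 912*I*√15/139 ≈ 4.8663 + 25.411*I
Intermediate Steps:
l = 15
I(w, C) = -2 + w*√(3 + C)
-304/I(√(12 + l), -8) - 157/(-319) = -304/(-2 + √(12 + 15)*√(3 - 8)) - 157/(-319) = -304/(-2 + √27*√(-5)) - 157*(-1/319) = -304/(-2 + (3*√3)*(I*√5)) + 157/319 = -304/(-2 + 3*I*√15) + 157/319 = 157/319 - 304/(-2 + 3*I*√15)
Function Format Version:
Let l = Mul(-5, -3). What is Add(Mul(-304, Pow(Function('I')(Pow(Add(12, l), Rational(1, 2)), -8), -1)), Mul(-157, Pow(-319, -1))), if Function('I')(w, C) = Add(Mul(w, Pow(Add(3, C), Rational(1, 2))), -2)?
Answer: Add(Rational(215775, 44341), Mul(Rational(912, 139), I, Pow(15, Rational(1, 2)))) ≈ Add(4.8663, Mul(25.411, I))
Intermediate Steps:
l = 15
Function('I')(w, C) = Add(-2, Mul(w, Pow(Add(3, C), Rational(1, 2))))
Add(Mul(-304, Pow(Function('I')(Pow(Add(12, l), Rational(1, 2)), -8), -1)), Mul(-157, Pow(-319, -1))) = Add(Mul(-304, Pow(Add(-2, Mul(Pow(Add(12, 15), Rational(1, 2)), Pow(Add(3, -8), Rational(1, 2)))), -1)), Mul(-157, Pow(-319, -1))) = Add(Mul(-304, Pow(Add(-2, Mul(Pow(27, Rational(1, 2)), Pow(-5, Rational(1, 2)))), -1)), Mul(-157, Rational(-1, 319))) = Add(Mul(-304, Pow(Add(-2, Mul(Mul(3, Pow(3, Rational(1, 2))), Mul(I, Pow(5, Rational(1, 2))))), -1)), Rational(157, 319)) = Add(Mul(-304, Pow(Add(-2, Mul(3, I, Pow(15, Rational(1, 2)))), -1)), Rational(157, 319)) = Add(Rational(157, 319), Mul(-304, Pow(Add(-2, Mul(3, I, Pow(15, Rational(1, 2)))), -1)))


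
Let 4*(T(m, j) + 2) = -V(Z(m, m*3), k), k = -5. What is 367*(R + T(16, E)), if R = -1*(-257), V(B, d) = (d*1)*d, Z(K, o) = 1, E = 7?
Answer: 365165/4 ≈ 91291.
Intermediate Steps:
V(B, d) = d**2 (V(B, d) = d*d = d**2)
R = 257
T(m, j) = -33/4 (T(m, j) = -2 + (-1*(-5)**2)/4 = -2 + (-1*25)/4 = -2 + (1/4)*(-25) = -2 - 25/4 = -33/4)
367*(R + T(16, E)) = 367*(257 - 33/4) = 367*(995/4) = 365165/4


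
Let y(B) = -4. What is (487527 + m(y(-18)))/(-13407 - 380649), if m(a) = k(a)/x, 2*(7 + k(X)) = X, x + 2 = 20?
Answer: -975053/788112 ≈ -1.2372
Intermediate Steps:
x = 18 (x = -2 + 20 = 18)
k(X) = -7 + X/2
m(a) = -7/18 + a/36 (m(a) = (-7 + a/2)/18 = (-7 + a/2)*(1/18) = -7/18 + a/36)
(487527 + m(y(-18)))/(-13407 - 380649) = (487527 + (-7/18 + (1/36)*(-4)))/(-13407 - 380649) = (487527 + (-7/18 - 1/9))/(-394056) = (487527 - 1/2)*(-1/394056) = (975053/2)*(-1/394056) = -975053/788112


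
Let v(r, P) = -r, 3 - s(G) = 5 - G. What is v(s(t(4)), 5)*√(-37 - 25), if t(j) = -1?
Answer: 3*I*√62 ≈ 23.622*I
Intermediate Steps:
s(G) = -2 + G (s(G) = 3 - (5 - G) = 3 + (-5 + G) = -2 + G)
v(s(t(4)), 5)*√(-37 - 25) = (-(-2 - 1))*√(-37 - 25) = (-1*(-3))*√(-62) = 3*(I*√62) = 3*I*√62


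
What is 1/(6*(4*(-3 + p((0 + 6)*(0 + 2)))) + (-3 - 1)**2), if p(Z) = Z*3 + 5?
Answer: 1/928 ≈ 0.0010776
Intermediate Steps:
p(Z) = 5 + 3*Z (p(Z) = 3*Z + 5 = 5 + 3*Z)
1/(6*(4*(-3 + p((0 + 6)*(0 + 2)))) + (-3 - 1)**2) = 1/(6*(4*(-3 + (5 + 3*((0 + 6)*(0 + 2))))) + (-3 - 1)**2) = 1/(6*(4*(-3 + (5 + 3*(6*2)))) + (-4)**2) = 1/(6*(4*(-3 + (5 + 3*12))) + 16) = 1/(6*(4*(-3 + (5 + 36))) + 16) = 1/(6*(4*(-3 + 41)) + 16) = 1/(6*(4*38) + 16) = 1/(6*152 + 16) = 1/(912 + 16) = 1/928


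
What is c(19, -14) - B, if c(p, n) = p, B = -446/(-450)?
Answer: 4052/225 ≈ 18.009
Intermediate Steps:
B = 223/225 (B = -446*(-1/450) = 223/225 ≈ 0.99111)
c(19, -14) - B = 19 - 1*223/225 = 19 - 223/225 = 4052/225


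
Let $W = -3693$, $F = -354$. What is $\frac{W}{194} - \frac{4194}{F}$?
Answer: $- \frac{82281}{11446} \approx -7.1886$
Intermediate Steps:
$\frac{W}{194} - \frac{4194}{F} = - \frac{3693}{194} - \frac{4194}{-354} = \left(-3693\right) \frac{1}{194} - - \frac{699}{59} = - \frac{3693}{194} + \frac{699}{59} = - \frac{82281}{11446}$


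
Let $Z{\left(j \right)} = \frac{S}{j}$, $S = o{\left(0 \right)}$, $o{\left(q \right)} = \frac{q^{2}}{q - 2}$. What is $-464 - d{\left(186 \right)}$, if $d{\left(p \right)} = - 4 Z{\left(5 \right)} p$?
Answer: $-464$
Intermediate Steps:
$o{\left(q \right)} = \frac{q^{2}}{-2 + q}$
$S = 0$ ($S = \frac{0^{2}}{-2 + 0} = \frac{0}{-2} = 0 \left(- \frac{1}{2}\right) = 0$)
$Z{\left(j \right)} = 0$ ($Z{\left(j \right)} = \frac{0}{j} = 0$)
$d{\left(p \right)} = 0$ ($d{\left(p \right)} = \left(-4\right) 0 p = 0 p = 0$)
$-464 - d{\left(186 \right)} = -464 - 0 = -464 + 0 = -464$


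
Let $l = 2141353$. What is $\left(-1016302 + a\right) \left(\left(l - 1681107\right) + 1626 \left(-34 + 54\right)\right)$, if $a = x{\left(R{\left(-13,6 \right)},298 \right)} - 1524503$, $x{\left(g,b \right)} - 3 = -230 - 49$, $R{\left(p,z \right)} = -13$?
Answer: $-1252158320046$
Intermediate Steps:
$x{\left(g,b \right)} = -276$ ($x{\left(g,b \right)} = 3 - 279 = -276$)
$a = -1524779$ ($a = -276 - 1524503 = -1524779$)
$\left(-1016302 + a\right) \left(\left(l - 1681107\right) + 1626 \left(-34 + 54\right)\right) = \left(-1016302 - 1524779\right) \left(\left(2141353 - 1681107\right) + 1626 \left(-34 + 54\right)\right) = - 2541081 \left(460246 + 1626 \cdot 20\right) = - 2541081 \left(460246 + 32520\right) = \left(-2541081\right) 492766 = -1252158320046$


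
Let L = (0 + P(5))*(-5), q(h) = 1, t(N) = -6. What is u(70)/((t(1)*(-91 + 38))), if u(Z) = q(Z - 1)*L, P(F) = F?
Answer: -25/318 ≈ -0.078616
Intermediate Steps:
L = -25 (L = (0 + 5)*(-5) = 5*(-5) = -25)
u(Z) = -25 (u(Z) = 1*(-25) = -25)
u(70)/((t(1)*(-91 + 38))) = -25*(-1/(6*(-91 + 38))) = -25/((-6*(-53))) = -25/318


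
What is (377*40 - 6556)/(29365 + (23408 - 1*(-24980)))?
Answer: 8524/77753 ≈ 0.10963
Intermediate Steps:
(377*40 - 6556)/(29365 + (23408 - 1*(-24980))) = (15080 - 6556)/(29365 + (23408 + 24980)) = 8524/(29365 + 48388) = 8524/77753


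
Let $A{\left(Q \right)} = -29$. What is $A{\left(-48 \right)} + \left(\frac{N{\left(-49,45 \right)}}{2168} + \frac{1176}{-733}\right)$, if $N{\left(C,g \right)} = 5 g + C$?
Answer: $- \frac{6063217}{198643} \approx -30.523$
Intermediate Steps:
$N{\left(C,g \right)} = C + 5 g$
$A{\left(-48 \right)} + \left(\frac{N{\left(-49,45 \right)}}{2168} + \frac{1176}{-733}\right) = -29 + \left(\frac{-49 + 5 \cdot 45}{2168} + \frac{1176}{-733}\right) = -29 + \left(\left(-49 + 225\right) \frac{1}{2168} + 1176 \left(- \frac{1}{733}\right)\right) = -29 + \left(176 \cdot \frac{1}{2168} - \frac{1176}{733}\right) = -29 + \left(\frac{22}{271} - \frac{1176}{733}\right) = -29 - \frac{302570}{198643} = - \frac{6063217}{198643}$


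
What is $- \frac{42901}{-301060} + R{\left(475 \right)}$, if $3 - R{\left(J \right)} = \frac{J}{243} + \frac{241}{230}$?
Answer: $\frac{235468531}{1682624340} \approx 0.13994$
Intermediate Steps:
$R{\left(J \right)} = \frac{449}{230} - \frac{J}{243}$ ($R{\left(J \right)} = 3 - \left(\frac{J}{243} + \frac{241}{230}\right) = 3 - \left(\frac{241}{230} + \frac{J}{243}\right) = \frac{449}{230} - \frac{J}{243}$)
$- \frac{42901}{-301060} + R{\left(475 \right)} = - \frac{42901}{-301060} + \left(\frac{449}{230} - \frac{475}{243}\right) = \left(-42901\right) \left(- \frac{1}{301060}\right) + \left(\frac{449}{230} - \frac{475}{243}\right) = \frac{42901}{301060} - \frac{143}{55890} = \frac{235468531}{1682624340}$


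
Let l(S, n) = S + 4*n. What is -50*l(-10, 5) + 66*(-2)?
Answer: -632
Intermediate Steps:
-50*l(-10, 5) + 66*(-2) = -50*(-10 + 4*5) + 66*(-2) = -50*(-10 + 20) - 132 = -50*10 - 132 = -500 - 132 = -632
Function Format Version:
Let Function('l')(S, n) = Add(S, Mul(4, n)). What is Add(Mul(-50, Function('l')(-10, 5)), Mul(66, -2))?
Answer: -632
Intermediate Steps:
Add(Mul(-50, Function('l')(-10, 5)), Mul(66, -2)) = Add(Mul(-50, Add(-10, Mul(4, 5))), Mul(66, -2)) = Add(Mul(-50, Add(-10, 20)), -132) = Add(Mul(-50, 10), -132) = Add(-500, -132) = -632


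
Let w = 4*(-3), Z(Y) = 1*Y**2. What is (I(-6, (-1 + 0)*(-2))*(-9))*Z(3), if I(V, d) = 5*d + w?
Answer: 162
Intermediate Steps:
Z(Y) = Y**2
w = -12
I(V, d) = -12 + 5*d (I(V, d) = 5*d - 12 = -12 + 5*d)
(I(-6, (-1 + 0)*(-2))*(-9))*Z(3) = ((-12 + 5*((-1 + 0)*(-2)))*(-9))*3**2 = ((-12 + 5*(-1*(-2)))*(-9))*9 = ((-12 + 5*2)*(-9))*9 = ((-12 + 10)*(-9))*9 = -2*(-9)*9 = 18*9 = 162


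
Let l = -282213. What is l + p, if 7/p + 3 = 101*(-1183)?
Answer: -33720502525/119486 ≈ -2.8221e+5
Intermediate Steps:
p = -7/119486 (p = 7/(-3 + 101*(-1183)) = 7/(-3 - 119483) = 7/(-119486) = 7*(-1/119486) = -7/119486 ≈ -5.8584e-5)
l + p = -282213 - 7/119486 = -33720502525/119486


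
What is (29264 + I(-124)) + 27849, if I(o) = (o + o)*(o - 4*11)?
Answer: 98777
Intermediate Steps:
I(o) = 2*o*(-44 + o) (I(o) = (2*o)*(o - 44) = (2*o)*(-44 + o) = 2*o*(-44 + o))
(29264 + I(-124)) + 27849 = (29264 + 2*(-124)*(-44 - 124)) + 27849 = (29264 + 2*(-124)*(-168)) + 27849 = (29264 + 41664) + 27849 = 70928 + 27849 = 98777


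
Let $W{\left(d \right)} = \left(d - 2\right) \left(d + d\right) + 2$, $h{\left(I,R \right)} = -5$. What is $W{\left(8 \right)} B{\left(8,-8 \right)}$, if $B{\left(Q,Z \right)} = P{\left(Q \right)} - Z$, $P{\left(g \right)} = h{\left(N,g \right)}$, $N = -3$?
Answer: $294$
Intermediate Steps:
$P{\left(g \right)} = -5$
$B{\left(Q,Z \right)} = -5 - Z$
$W{\left(d \right)} = 2 + 2 d \left(-2 + d\right)$ ($W{\left(d \right)} = \left(-2 + d\right) 2 d + 2 = 2 d \left(-2 + d\right) + 2 = 2 + 2 d \left(-2 + d\right)$)
$W{\left(8 \right)} B{\left(8,-8 \right)} = \left(2 - 32 + 2 \cdot 8^{2}\right) \left(-5 - -8\right) = \left(2 - 32 + 2 \cdot 64\right) \left(-5 + 8\right) = \left(2 - 32 + 128\right) 3 = 98 \cdot 3 = 294$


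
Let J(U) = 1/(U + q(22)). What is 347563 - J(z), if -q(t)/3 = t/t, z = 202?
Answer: 69165036/199 ≈ 3.4756e+5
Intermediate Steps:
q(t) = -3 (q(t) = -3*t/t = -3*1 = -3)
J(U) = 1/(-3 + U) (J(U) = 1/(U - 3) = 1/(-3 + U))
347563 - J(z) = 347563 - 1/(-3 + 202) = 347563 - 1/199 = 69165036/199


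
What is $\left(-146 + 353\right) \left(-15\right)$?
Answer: $-3105$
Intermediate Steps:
$\left(-146 + 353\right) \left(-15\right) = 207 \left(-15\right) = -3105$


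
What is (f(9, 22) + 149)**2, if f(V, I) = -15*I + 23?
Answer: 24964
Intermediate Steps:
f(V, I) = 23 - 15*I
(f(9, 22) + 149)**2 = ((23 - 15*22) + 149)**2 = ((23 - 330) + 149)**2 = (-307 + 149)**2 = (-158)**2 = 24964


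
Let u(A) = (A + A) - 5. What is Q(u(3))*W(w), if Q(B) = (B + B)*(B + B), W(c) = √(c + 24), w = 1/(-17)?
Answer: 4*√6919/17 ≈ 19.572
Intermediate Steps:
u(A) = -5 + 2*A (u(A) = 2*A - 5 = -5 + 2*A)
w = -1/17 ≈ -0.058824
W(c) = √(24 + c)
Q(B) = 4*B² (Q(B) = (2*B)*(2*B) = 4*B²)
Q(u(3))*W(w) = (4*(-5 + 2*3)²)*√(24 - 1/17) = (4*(-5 + 6)²)*√(407/17) = (4*1²)*(√6919/17) = (4*1)*(√6919/17) = 4*(√6919/17) = 4*√6919/17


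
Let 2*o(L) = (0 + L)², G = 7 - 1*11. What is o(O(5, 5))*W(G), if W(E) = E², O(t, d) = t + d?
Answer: 800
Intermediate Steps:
G = -4 (G = 7 - 11 = -4)
O(t, d) = d + t
o(L) = L²/2 (o(L) = (0 + L)²/2 = L²/2)
o(O(5, 5))*W(G) = ((5 + 5)²/2)*(-4)² = ((½)*10²)*16 = ((½)*100)*16 = 50*16 = 800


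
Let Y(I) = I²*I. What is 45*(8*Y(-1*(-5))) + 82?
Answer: 45082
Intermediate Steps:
Y(I) = I³
45*(8*Y(-1*(-5))) + 82 = 45*(8*(-1*(-5))³) + 82 = 45*(8*5³) + 82 = 45*(8*125) + 82 = 45*1000 + 82 = 45000 + 82 = 45082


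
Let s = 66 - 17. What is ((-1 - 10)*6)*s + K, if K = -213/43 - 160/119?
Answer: -16580605/5117 ≈ -3240.3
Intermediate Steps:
K = -32227/5117 (K = -213*1/43 - 160*1/119 = -213/43 - 160/119 = -32227/5117 ≈ -6.2980)
s = 49
((-1 - 10)*6)*s + K = ((-1 - 10)*6)*49 - 32227/5117 = -11*6*49 - 32227/5117 = -66*49 - 32227/5117 = -3234 - 32227/5117 = -16580605/5117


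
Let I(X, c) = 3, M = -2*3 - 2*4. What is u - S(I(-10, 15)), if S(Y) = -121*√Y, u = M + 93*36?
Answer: 3334 + 121*√3 ≈ 3543.6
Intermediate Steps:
M = -14 (M = -6 - 8 = -14)
u = 3334 (u = -14 + 93*36 = -14 + 3348 = 3334)
u - S(I(-10, 15)) = 3334 - (-121)*√3 = 3334 + 121*√3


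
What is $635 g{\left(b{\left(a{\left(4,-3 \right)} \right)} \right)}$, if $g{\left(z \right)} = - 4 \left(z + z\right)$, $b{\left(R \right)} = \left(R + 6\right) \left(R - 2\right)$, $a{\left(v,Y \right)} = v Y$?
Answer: $-426720$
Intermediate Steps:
$a{\left(v,Y \right)} = Y v$
$b{\left(R \right)} = \left(-2 + R\right) \left(6 + R\right)$ ($b{\left(R \right)} = \left(6 + R\right) \left(-2 + R\right) = \left(-2 + R\right) \left(6 + R\right)$)
$g{\left(z \right)} = - 8 z$ ($g{\left(z \right)} = - 4 \cdot 2 z = - 8 z$)
$635 g{\left(b{\left(a{\left(4,-3 \right)} \right)} \right)} = 635 \left(- 8 \left(-12 + \left(\left(-3\right) 4\right)^{2} + 4 \left(\left(-3\right) 4\right)\right)\right) = 635 \left(- 8 \left(-12 + \left(-12\right)^{2} + 4 \left(-12\right)\right)\right) = 635 \left(- 8 \left(-12 + 144 - 48\right)\right) = 635 \left(\left(-8\right) 84\right) = 635 \left(-672\right) = -426720$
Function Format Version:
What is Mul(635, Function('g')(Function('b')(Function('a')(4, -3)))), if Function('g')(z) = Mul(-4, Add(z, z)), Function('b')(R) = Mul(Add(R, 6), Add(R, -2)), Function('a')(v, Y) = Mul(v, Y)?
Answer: -426720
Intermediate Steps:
Function('a')(v, Y) = Mul(Y, v)
Function('b')(R) = Mul(Add(-2, R), Add(6, R)) (Function('b')(R) = Mul(Add(6, R), Add(-2, R)) = Mul(Add(-2, R), Add(6, R)))
Function('g')(z) = Mul(-8, z) (Function('g')(z) = Mul(-4, Mul(2, z)) = Mul(-8, z))
Mul(635, Function('g')(Function('b')(Function('a')(4, -3)))) = Mul(635, Mul(-8, Add(-12, Pow(Mul(-3, 4), 2), Mul(4, Mul(-3, 4))))) = Mul(635, Mul(-8, Add(-12, Pow(-12, 2), Mul(4, -12)))) = Mul(635, Mul(-8, Add(-12, 144, -48))) = Mul(635, Mul(-8, 84)) = Mul(635, -672) = -426720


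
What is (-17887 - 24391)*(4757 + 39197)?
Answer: -1858287212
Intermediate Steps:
(-17887 - 24391)*(4757 + 39197) = -42278*43954 = -1858287212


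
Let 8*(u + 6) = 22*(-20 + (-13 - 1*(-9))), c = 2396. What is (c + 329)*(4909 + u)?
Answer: 13180825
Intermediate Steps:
u = -72 (u = -6 + (22*(-20 + (-13 - 1*(-9))))/8 = -6 + (22*(-20 + (-13 + 9)))/8 = -6 + (22*(-20 - 4))/8 = -6 + (22*(-24))/8 = -6 + (⅛)*(-528) = -6 - 66 = -72)
(c + 329)*(4909 + u) = (2396 + 329)*(4909 - 72) = 2725*4837 = 13180825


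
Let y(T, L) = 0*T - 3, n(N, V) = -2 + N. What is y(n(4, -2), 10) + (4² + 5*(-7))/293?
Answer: -898/293 ≈ -3.0648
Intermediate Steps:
y(T, L) = -3 (y(T, L) = 0 - 3 = -3)
y(n(4, -2), 10) + (4² + 5*(-7))/293 = -3 + (4² + 5*(-7))/293 = -3 + (16 - 35)/293 = -3 + (1/293)*(-19) = -3 - 19/293 = -898/293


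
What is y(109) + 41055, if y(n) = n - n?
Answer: 41055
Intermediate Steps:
y(n) = 0
y(109) + 41055 = 0 + 41055 = 41055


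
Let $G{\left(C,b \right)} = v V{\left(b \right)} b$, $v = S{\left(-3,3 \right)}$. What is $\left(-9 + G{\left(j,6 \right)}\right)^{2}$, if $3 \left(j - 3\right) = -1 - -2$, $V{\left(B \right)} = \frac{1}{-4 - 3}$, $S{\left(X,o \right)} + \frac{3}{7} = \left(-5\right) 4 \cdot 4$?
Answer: $\frac{8625969}{2401} \approx 3592.7$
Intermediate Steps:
$S{\left(X,o \right)} = - \frac{563}{7}$ ($S{\left(X,o \right)} = - \frac{3}{7} + \left(-5\right) 4 \cdot 4 = - \frac{3}{7} - 80 = - \frac{563}{7}$)
$v = - \frac{563}{7} \approx -80.429$
$V{\left(B \right)} = - \frac{1}{7}$ ($V{\left(B \right)} = \frac{1}{-7} = - \frac{1}{7}$)
$j = \frac{10}{3}$ ($j = 3 + \frac{-1 - -2}{3} = 3 + \frac{-1 + 2}{3} = 3 + \frac{1}{3} \cdot 1 = 3 + \frac{1}{3} = \frac{10}{3} \approx 3.3333$)
$G{\left(C,b \right)} = \frac{563 b}{49}$ ($G{\left(C,b \right)} = \left(- \frac{563}{7}\right) \left(- \frac{1}{7}\right) b = \frac{563 b}{49}$)
$\left(-9 + G{\left(j,6 \right)}\right)^{2} = \left(-9 + \frac{563}{49} \cdot 6\right)^{2} = \left(-9 + \frac{3378}{49}\right)^{2} = \left(\frac{2937}{49}\right)^{2} = \frac{8625969}{2401}$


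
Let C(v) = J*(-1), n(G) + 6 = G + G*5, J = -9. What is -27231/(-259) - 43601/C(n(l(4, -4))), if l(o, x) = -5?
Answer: -11047580/2331 ≈ -4739.4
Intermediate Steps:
n(G) = -6 + 6*G (n(G) = -6 + (G + G*5) = -6 + (G + 5*G) = -6 + 6*G)
C(v) = 9 (C(v) = -9*(-1) = 9)
-27231/(-259) - 43601/C(n(l(4, -4))) = -27231/(-259) - 43601/9 = -27231*(-1/259) - 43601*⅑ = 27231/259 - 43601/9 = -11047580/2331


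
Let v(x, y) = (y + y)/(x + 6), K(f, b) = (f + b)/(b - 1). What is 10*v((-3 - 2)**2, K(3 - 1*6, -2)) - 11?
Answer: -923/93 ≈ -9.9247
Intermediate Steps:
K(f, b) = (b + f)/(-1 + b)
v(x, y) = 2*y/(6 + x) (v(x, y) = (2*y)/(6 + x) = 2*y/(6 + x))
10*v((-3 - 2)**2, K(3 - 1*6, -2)) - 11 = 10*(2*((-2 + (3 - 1*6))/(-1 - 2))/(6 + (-3 - 2)**2)) - 11 = 10*(2*((-2 + (3 - 6))/(-3))/(6 + (-5)**2)) - 11 = 10*(2*(-(-2 - 3)/3)/(6 + 25)) - 11 = 10*(2*(-1/3*(-5))/31) - 11 = 10*(2*(5/3)*(1/31)) - 11 = 10*(10/93) - 11 = 100/93 - 11 = -923/93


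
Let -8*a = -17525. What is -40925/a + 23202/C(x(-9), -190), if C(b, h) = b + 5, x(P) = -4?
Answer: 16251506/701 ≈ 23183.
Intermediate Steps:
a = 17525/8 (a = -⅛*(-17525) = 17525/8 ≈ 2190.6)
C(b, h) = 5 + b
-40925/a + 23202/C(x(-9), -190) = -40925/17525/8 + 23202/(5 - 4) = -40925*8/17525 + 23202/1 = -13096/701 + 23202*1 = -13096/701 + 23202 = 16251506/701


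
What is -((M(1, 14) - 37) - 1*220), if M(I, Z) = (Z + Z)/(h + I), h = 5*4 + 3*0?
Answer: 767/3 ≈ 255.67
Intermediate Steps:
h = 20 (h = 20 + 0 = 20)
M(I, Z) = 2*Z/(20 + I) (M(I, Z) = (Z + Z)/(20 + I) = (2*Z)/(20 + I) = 2*Z/(20 + I))
-((M(1, 14) - 37) - 1*220) = -((2*14/(20 + 1) - 37) - 1*220) = -((2*14/21 - 37) - 220) = -((2*14*(1/21) - 37) - 220) = -((4/3 - 37) - 220) = -(-107/3 - 220) = -1*(-767/3) = 767/3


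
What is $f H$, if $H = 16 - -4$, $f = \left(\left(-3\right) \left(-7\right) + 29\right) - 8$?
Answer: $840$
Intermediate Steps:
$f = 42$ ($f = \left(21 + 29\right) - 8 = 50 - 8 = 42$)
$H = 20$ ($H = 16 + 4 = 20$)
$f H = 42 \cdot 20 = 840$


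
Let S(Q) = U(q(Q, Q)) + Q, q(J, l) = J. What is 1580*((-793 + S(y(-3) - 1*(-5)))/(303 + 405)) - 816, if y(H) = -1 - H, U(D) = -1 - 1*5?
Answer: -152424/59 ≈ -2583.5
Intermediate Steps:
U(D) = -6 (U(D) = -1 - 5 = -6)
S(Q) = -6 + Q
1580*((-793 + S(y(-3) - 1*(-5)))/(303 + 405)) - 816 = 1580*((-793 + (-6 + ((-1 - 1*(-3)) - 1*(-5))))/(303 + 405)) - 816 = 1580*((-793 + (-6 + ((-1 + 3) + 5)))/708) - 816 = 1580*((-793 + (-6 + (2 + 5)))*(1/708)) - 816 = 1580*((-793 + (-6 + 7))*(1/708)) - 816 = 1580*((-793 + 1)*(1/708)) - 816 = 1580*(-792*1/708) - 816 = 1580*(-66/59) - 816 = -104280/59 - 816 = -152424/59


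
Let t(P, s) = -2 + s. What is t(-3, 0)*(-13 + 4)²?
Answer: -162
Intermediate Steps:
t(-3, 0)*(-13 + 4)² = (-2 + 0)*(-13 + 4)² = -2*(-9)² = -2*81 = -162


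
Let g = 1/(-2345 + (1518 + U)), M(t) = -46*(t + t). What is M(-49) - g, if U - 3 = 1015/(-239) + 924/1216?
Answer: 271029575316/60121895 ≈ 4508.0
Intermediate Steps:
M(t) = -92*t
U = -35383/72656 (U = 3 + (1015/(-239) + 924/1216) = 3 + (1015*(-1/239) + 924*(1/1216)) = 3 + (-1015/239 + 231/304) = 3 - 253351/72656 = -35383/72656 ≈ -0.48699)
g = -72656/60121895 (g = 1/(-2345 + (1518 - 35383/72656)) = 1/(-2345 + 110256425/72656) = 1/(-60121895/72656) = -72656/60121895 ≈ -0.0012085)
M(-49) - g = -92*(-49) - 1*(-72656/60121895) = 4508 + 72656/60121895 = 271029575316/60121895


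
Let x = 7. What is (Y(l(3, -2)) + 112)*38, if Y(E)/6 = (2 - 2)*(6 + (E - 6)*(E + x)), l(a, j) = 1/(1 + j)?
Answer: 4256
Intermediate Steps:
Y(E) = 0 (Y(E) = 6*((2 - 2)*(6 + (E - 6)*(E + 7))) = 6*(0*(6 + (-6 + E)*(7 + E))) = 6*0 = 0)
(Y(l(3, -2)) + 112)*38 = (0 + 112)*38 = 112*38 = 4256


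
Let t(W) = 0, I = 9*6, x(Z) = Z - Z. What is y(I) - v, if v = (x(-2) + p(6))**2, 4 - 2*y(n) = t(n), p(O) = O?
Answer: -34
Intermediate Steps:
x(Z) = 0
I = 54
y(n) = 2 (y(n) = 2 - 1/2*0 = 2 + 0 = 2)
v = 36 (v = (0 + 6)**2 = 6**2 = 36)
y(I) - v = 2 - 1*36 = 2 - 36 = -34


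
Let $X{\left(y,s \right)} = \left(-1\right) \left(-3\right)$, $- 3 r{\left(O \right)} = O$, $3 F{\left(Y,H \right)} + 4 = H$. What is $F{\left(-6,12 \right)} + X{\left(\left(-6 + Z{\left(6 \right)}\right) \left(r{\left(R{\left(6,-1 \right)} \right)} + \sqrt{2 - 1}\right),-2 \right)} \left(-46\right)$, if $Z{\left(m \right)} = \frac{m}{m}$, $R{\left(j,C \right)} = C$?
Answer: $- \frac{406}{3} \approx -135.33$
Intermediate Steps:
$F{\left(Y,H \right)} = - \frac{4}{3} + \frac{H}{3}$
$r{\left(O \right)} = - \frac{O}{3}$
$Z{\left(m \right)} = 1$
$X{\left(y,s \right)} = 3$
$F{\left(-6,12 \right)} + X{\left(\left(-6 + Z{\left(6 \right)}\right) \left(r{\left(R{\left(6,-1 \right)} \right)} + \sqrt{2 - 1}\right),-2 \right)} \left(-46\right) = \left(- \frac{4}{3} + \frac{1}{3} \cdot 12\right) + 3 \left(-46\right) = \left(- \frac{4}{3} + 4\right) - 138 = \frac{8}{3} - 138 = - \frac{406}{3}$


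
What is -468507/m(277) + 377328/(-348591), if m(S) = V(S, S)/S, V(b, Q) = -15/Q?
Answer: 1392352768853717/580985 ≈ 2.3965e+9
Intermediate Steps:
m(S) = -15/S² (m(S) = (-15/S)/S = -15/S²)
-468507/m(277) + 377328/(-348591) = -468507/((-15/277²)) + 377328/(-348591) = -468507/((-15*1/76729)) + 377328*(-1/348591) = -468507/(-15/76729) - 125776/116197 = -468507*(-76729/15) - 125776/116197 = 11982691201/5 - 125776/116197 = 1392352768853717/580985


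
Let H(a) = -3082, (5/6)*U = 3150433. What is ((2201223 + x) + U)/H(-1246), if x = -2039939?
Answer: -9854509/7705 ≈ -1279.0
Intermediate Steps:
U = 18902598/5 (U = (6/5)*3150433 = 18902598/5 ≈ 3.7805e+6)
((2201223 + x) + U)/H(-1246) = ((2201223 - 2039939) + 18902598/5)/(-3082) = (161284 + 18902598/5)*(-1/3082) = (19709018/5)*(-1/3082) = -9854509/7705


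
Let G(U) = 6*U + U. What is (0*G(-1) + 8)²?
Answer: 64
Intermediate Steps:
G(U) = 7*U
(0*G(-1) + 8)² = (0*(7*(-1)) + 8)² = (0*(-7) + 8)² = (0 + 8)² = 8² = 64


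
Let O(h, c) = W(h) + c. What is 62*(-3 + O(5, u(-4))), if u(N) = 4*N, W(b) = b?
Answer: -868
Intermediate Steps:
O(h, c) = c + h (O(h, c) = h + c = c + h)
62*(-3 + O(5, u(-4))) = 62*(-3 + (4*(-4) + 5)) = 62*(-3 + (-16 + 5)) = 62*(-3 - 11) = 62*(-14) = -868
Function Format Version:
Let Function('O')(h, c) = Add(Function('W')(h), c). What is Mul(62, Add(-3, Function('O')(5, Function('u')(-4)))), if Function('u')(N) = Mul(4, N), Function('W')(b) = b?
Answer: -868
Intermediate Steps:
Function('O')(h, c) = Add(c, h) (Function('O')(h, c) = Add(h, c) = Add(c, h))
Mul(62, Add(-3, Function('O')(5, Function('u')(-4)))) = Mul(62, Add(-3, Add(Mul(4, -4), 5))) = Mul(62, Add(-3, Add(-16, 5))) = Mul(62, Add(-3, -11)) = Mul(62, -14) = -868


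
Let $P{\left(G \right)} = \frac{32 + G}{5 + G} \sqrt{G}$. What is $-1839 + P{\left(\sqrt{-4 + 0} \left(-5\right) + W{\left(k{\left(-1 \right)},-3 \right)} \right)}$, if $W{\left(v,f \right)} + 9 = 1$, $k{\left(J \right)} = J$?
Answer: $-1839 - \frac{2 \sqrt{-8 - 10 i} \left(3 - 10 i\right) \left(12 - 5 i\right)}{109} \approx -1830.6 + 3.0114 i$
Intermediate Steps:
$W{\left(v,f \right)} = -8$ ($W{\left(v,f \right)} = -9 + 1 = -8$)
$P{\left(G \right)} = \frac{\sqrt{G} \left(32 + G\right)}{5 + G}$ ($P{\left(G \right)} = \frac{32 + G}{5 + G} \sqrt{G} = \frac{\sqrt{G} \left(32 + G\right)}{5 + G}$)
$-1839 + P{\left(\sqrt{-4 + 0} \left(-5\right) + W{\left(k{\left(-1 \right)},-3 \right)} \right)} = -1839 + \frac{\sqrt{\sqrt{-4 + 0} \left(-5\right) - 8} \left(32 - \left(8 - \sqrt{-4 + 0} \left(-5\right)\right)\right)}{5 - \left(8 - \sqrt{-4 + 0} \left(-5\right)\right)} = -1839 + \frac{\sqrt{\sqrt{-4} \left(-5\right) - 8} \left(32 - \left(8 - \sqrt{-4} \left(-5\right)\right)\right)}{5 - \left(8 - \sqrt{-4} \left(-5\right)\right)} = -1839 + \frac{\sqrt{2 i \left(-5\right) - 8} \left(32 - \left(8 - 2 i \left(-5\right)\right)\right)}{5 - \left(8 - 2 i \left(-5\right)\right)} = -1839 + \frac{\sqrt{- 10 i - 8} \left(32 - \left(8 + 10 i\right)\right)}{5 - \left(8 + 10 i\right)} = -1839 + \frac{\sqrt{-8 - 10 i} \left(32 - \left(8 + 10 i\right)\right)}{5 - \left(8 + 10 i\right)} = -1839 + \frac{\sqrt{-8 - 10 i} \left(24 - 10 i\right)}{-3 - 10 i} = -1839 + \sqrt{-8 - 10 i} \frac{-3 + 10 i}{109} \left(24 - 10 i\right) = -1839 + \frac{\sqrt{-8 - 10 i} \left(-3 + 10 i\right) \left(24 - 10 i\right)}{109}$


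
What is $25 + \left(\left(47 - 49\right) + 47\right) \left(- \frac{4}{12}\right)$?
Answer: $10$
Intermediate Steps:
$25 + \left(\left(47 - 49\right) + 47\right) \left(- \frac{4}{12}\right) = 25 + \left(-2 + 47\right) \left(\left(-4\right) \frac{1}{12}\right) = 25 + 45 \left(- \frac{1}{3}\right) = 25 - 15 = 10$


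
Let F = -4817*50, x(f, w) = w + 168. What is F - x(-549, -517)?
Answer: -240501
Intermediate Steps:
x(f, w) = 168 + w
F = -240850
F - x(-549, -517) = -240850 - (168 - 517) = -240850 - 1*(-349) = -240850 + 349 = -240501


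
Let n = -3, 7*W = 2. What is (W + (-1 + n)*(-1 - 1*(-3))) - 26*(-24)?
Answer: 4314/7 ≈ 616.29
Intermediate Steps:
W = 2/7 (W = (⅐)*2 = 2/7 ≈ 0.28571)
(W + (-1 + n)*(-1 - 1*(-3))) - 26*(-24) = (2/7 + (-1 - 3)*(-1 - 1*(-3))) - 26*(-24) = (2/7 - 4*(-1 + 3)) + 624 = (2/7 - 4*2) + 624 = (2/7 - 8) + 624 = -54/7 + 624 = 4314/7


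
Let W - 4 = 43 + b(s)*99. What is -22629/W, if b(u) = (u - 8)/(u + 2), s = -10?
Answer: -90516/1079 ≈ -83.889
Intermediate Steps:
b(u) = (-8 + u)/(2 + u)
W = 1079/4 (W = 4 + (43 + ((-8 - 10)/(2 - 10))*99) = 4 + (43 + (-18/(-8))*99) = 4 + (43 - ⅛*(-18)*99) = 4 + (43 + (9/4)*99) = 4 + (43 + 891/4) = 4 + 1063/4 = 1079/4 ≈ 269.75)
-22629/W = -22629/1079/4 = -22629*4/1079 = -90516/1079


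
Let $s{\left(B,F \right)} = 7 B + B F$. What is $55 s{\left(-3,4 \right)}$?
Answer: $-1815$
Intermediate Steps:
$55 s{\left(-3,4 \right)} = 55 \left(- 3 \left(7 + 4\right)\right) = 55 \left(\left(-3\right) 11\right) = 55 \left(-33\right) = -1815$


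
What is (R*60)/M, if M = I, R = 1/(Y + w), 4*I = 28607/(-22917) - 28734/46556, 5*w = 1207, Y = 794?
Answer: -128030862240/1030391029889 ≈ -0.12425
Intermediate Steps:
w = 1207/5 (w = (⅕)*1207 = 1207/5 ≈ 241.40)
I = -995162285/2133847704 (I = (28607/(-22917) - 28734/46556)/4 = (28607*(-1/22917) - 28734*1/46556)/4 = (-28607/22917 - 14367/23278)/4 = (¼)*(-995162285/533461926) = -995162285/2133847704 ≈ -0.46637)
R = 5/5177 (R = 1/(794 + 1207/5) = 1/(5177/5) = 5/5177 ≈ 0.00096581)
M = -995162285/2133847704 ≈ -0.46637
(R*60)/M = ((5/5177)*60)/(-995162285/2133847704) = (300/5177)*(-2133847704/995162285) = -128030862240/1030391029889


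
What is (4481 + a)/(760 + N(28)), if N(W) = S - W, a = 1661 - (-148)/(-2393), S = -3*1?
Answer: 14697658/1744497 ≈ 8.4252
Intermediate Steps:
S = -3
a = 3974625/2393 (a = 1661 - (-148)*(-1)/2393 = 1661 - 1*148/2393 = 1661 - 148/2393 = 3974625/2393 ≈ 1660.9)
N(W) = -3 - W
(4481 + a)/(760 + N(28)) = (4481 + 3974625/2393)/(760 + (-3 - 1*28)) = 14697658/(2393*(760 + (-3 - 28))) = 14697658/(2393*(760 - 31)) = (14697658/2393)/729 = (14697658/2393)*(1/729) = 14697658/1744497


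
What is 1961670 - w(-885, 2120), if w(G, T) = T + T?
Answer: 1957430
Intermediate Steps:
w(G, T) = 2*T
1961670 - w(-885, 2120) = 1961670 - 2*2120 = 1961670 - 1*4240 = 1961670 - 4240 = 1957430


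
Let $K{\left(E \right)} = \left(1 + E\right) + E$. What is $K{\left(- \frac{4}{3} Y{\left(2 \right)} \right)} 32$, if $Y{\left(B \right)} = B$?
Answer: $- \frac{416}{3} \approx -138.67$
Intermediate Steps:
$K{\left(E \right)} = 1 + 2 E$
$K{\left(- \frac{4}{3} Y{\left(2 \right)} \right)} 32 = \left(1 + 2 - \frac{4}{3} \cdot 2\right) 32 = \left(1 + 2 \left(-4\right) \frac{1}{3} \cdot 2\right) 32 = \left(1 + 2 \left(\left(- \frac{4}{3}\right) 2\right)\right) 32 = \left(1 + 2 \left(- \frac{8}{3}\right)\right) 32 = \left(1 - \frac{16}{3}\right) 32 = \left(- \frac{13}{3}\right) 32 = - \frac{416}{3}$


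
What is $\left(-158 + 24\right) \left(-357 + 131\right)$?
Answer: $30284$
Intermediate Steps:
$\left(-158 + 24\right) \left(-357 + 131\right) = \left(-134\right) \left(-226\right) = 30284$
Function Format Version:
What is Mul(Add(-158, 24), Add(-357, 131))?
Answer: 30284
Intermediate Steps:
Mul(Add(-158, 24), Add(-357, 131)) = Mul(-134, -226) = 30284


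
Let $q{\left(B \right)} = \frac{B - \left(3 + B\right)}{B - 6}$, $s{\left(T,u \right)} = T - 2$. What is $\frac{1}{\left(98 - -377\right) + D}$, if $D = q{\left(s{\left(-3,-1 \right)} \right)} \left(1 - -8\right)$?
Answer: $\frac{11}{5252} \approx 0.0020944$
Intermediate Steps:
$s{\left(T,u \right)} = -2 + T$
$q{\left(B \right)} = - \frac{3}{-6 + B}$
$D = \frac{27}{11}$ ($D = - \frac{3}{-6 - 5} \left(1 - -8\right) = - \frac{3}{-6 - 5} \left(1 + 8\right) = - \frac{3}{-11} \cdot 9 = \left(-3\right) \left(- \frac{1}{11}\right) 9 = \frac{3}{11} \cdot 9 = \frac{27}{11} \approx 2.4545$)
$\frac{1}{\left(98 - -377\right) + D} = \frac{1}{\left(98 - -377\right) + \frac{27}{11}} = \frac{1}{\left(98 + 377\right) + \frac{27}{11}} = \frac{1}{475 + \frac{27}{11}} = \frac{1}{\frac{5252}{11}} = \frac{11}{5252}$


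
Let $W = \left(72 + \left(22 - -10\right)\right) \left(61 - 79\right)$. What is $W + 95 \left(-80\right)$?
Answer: $-9472$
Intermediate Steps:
$W = -1872$ ($W = \left(72 + \left(22 + 10\right)\right) \left(-18\right) = \left(72 + 32\right) \left(-18\right) = 104 \left(-18\right) = -1872$)
$W + 95 \left(-80\right) = -1872 + 95 \left(-80\right) = -1872 - 7600 = -9472$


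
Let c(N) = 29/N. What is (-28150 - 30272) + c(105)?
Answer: -6134281/105 ≈ -58422.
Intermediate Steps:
(-28150 - 30272) + c(105) = (-28150 - 30272) + 29/105 = -58422 + 29*(1/105) = -58422 + 29/105 = -6134281/105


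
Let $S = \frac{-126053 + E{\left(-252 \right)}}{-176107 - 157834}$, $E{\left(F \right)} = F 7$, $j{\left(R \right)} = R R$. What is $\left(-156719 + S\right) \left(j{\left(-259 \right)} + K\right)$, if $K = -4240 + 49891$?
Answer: $- \frac{5899803490273784}{333941} \approx -1.7667 \cdot 10^{10}$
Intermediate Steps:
$j{\left(R \right)} = R^{2}$
$E{\left(F \right)} = 7 F$
$S = \frac{127817}{333941}$ ($S = \frac{-126053 + 7 \left(-252\right)}{-176107 - 157834} = \frac{-126053 - 1764}{-333941} = \left(-127817\right) \left(- \frac{1}{333941}\right) = \frac{127817}{333941} \approx 0.38275$)
$K = 45651$
$\left(-156719 + S\right) \left(j{\left(-259 \right)} + K\right) = \left(-156719 + \frac{127817}{333941}\right) \left(\left(-259\right)^{2} + 45651\right) = - \frac{52334771762 \left(67081 + 45651\right)}{333941} = \left(- \frac{52334771762}{333941}\right) 112732 = - \frac{5899803490273784}{333941}$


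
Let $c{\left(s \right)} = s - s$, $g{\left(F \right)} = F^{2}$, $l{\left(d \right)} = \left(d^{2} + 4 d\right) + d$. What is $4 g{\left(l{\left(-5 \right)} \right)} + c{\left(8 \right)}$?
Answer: $0$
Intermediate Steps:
$l{\left(d \right)} = d^{2} + 5 d$
$c{\left(s \right)} = 0$
$4 g{\left(l{\left(-5 \right)} \right)} + c{\left(8 \right)} = 4 \left(- 5 \left(5 - 5\right)\right)^{2} + 0 = 4 \left(\left(-5\right) 0\right)^{2} + 0 = 4 \cdot 0^{2} + 0 = 4 \cdot 0 + 0 = 0 + 0 = 0$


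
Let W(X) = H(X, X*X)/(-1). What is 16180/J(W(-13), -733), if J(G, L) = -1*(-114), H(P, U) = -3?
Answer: 8090/57 ≈ 141.93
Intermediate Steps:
W(X) = 3 (W(X) = -3/(-1) = -3*(-1) = 3)
J(G, L) = 114
16180/J(W(-13), -733) = 16180/114 = 16180*(1/114) = 8090/57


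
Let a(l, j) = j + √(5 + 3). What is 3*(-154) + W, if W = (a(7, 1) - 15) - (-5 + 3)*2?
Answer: -472 + 2*√2 ≈ -469.17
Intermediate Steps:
a(l, j) = j + 2*√2 (a(l, j) = j + √8 = j + 2*√2)
W = -10 + 2*√2 (W = ((1 + 2*√2) - 15) - (-5 + 3)*2 = (-14 + 2*√2) - (-2)*2 = (-14 + 2*√2) - 1*(-4) = (-14 + 2*√2) + 4 = -10 + 2*√2 ≈ -7.1716)
3*(-154) + W = 3*(-154) + (-10 + 2*√2) = -462 + (-10 + 2*√2) = -472 + 2*√2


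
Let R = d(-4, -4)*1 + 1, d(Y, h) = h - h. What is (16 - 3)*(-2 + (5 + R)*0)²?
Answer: 52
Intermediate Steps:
d(Y, h) = 0
R = 1 (R = 0*1 + 1 = 0 + 1 = 1)
(16 - 3)*(-2 + (5 + R)*0)² = (16 - 3)*(-2 + (5 + 1)*0)² = 13*(-2 + 6*0)² = 13*(-2 + 0)² = 13*(-2)² = 13*4 = 52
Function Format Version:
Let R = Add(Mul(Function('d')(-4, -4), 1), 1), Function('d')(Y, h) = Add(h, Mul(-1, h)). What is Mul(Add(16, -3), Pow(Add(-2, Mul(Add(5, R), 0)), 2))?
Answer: 52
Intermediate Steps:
Function('d')(Y, h) = 0
R = 1 (R = Add(Mul(0, 1), 1) = Add(0, 1) = 1)
Mul(Add(16, -3), Pow(Add(-2, Mul(Add(5, R), 0)), 2)) = Mul(Add(16, -3), Pow(Add(-2, Mul(Add(5, 1), 0)), 2)) = Mul(13, Pow(Add(-2, Mul(6, 0)), 2)) = Mul(13, Pow(Add(-2, 0), 2)) = Mul(13, Pow(-2, 2)) = Mul(13, 4) = 52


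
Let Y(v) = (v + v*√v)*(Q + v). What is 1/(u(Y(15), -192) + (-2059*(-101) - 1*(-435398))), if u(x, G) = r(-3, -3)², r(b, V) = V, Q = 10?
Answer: 1/643366 ≈ 1.5543e-6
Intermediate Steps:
Y(v) = (10 + v)*(v + v^(3/2)) (Y(v) = (v + v*√v)*(10 + v) = (v + v^(3/2))*(10 + v) = (10 + v)*(v + v^(3/2)))
u(x, G) = 9 (u(x, G) = (-3)² = 9)
1/(u(Y(15), -192) + (-2059*(-101) - 1*(-435398))) = 1/(9 + (-2059*(-101) - 1*(-435398))) = 1/(9 + (207959 + 435398)) = 1/(9 + 643357) = 1/643366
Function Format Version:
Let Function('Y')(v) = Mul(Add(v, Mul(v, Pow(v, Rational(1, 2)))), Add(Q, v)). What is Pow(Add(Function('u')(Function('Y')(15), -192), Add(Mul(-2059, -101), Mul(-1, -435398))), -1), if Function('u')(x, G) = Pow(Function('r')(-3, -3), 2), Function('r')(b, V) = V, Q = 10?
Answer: Rational(1, 643366) ≈ 1.5543e-6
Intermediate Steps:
Function('Y')(v) = Mul(Add(10, v), Add(v, Pow(v, Rational(3, 2)))) (Function('Y')(v) = Mul(Add(v, Mul(v, Pow(v, Rational(1, 2)))), Add(10, v)) = Mul(Add(v, Pow(v, Rational(3, 2))), Add(10, v)) = Mul(Add(10, v), Add(v, Pow(v, Rational(3, 2)))))
Function('u')(x, G) = 9 (Function('u')(x, G) = Pow(-3, 2) = 9)
Pow(Add(Function('u')(Function('Y')(15), -192), Add(Mul(-2059, -101), Mul(-1, -435398))), -1) = Pow(Add(9, Add(Mul(-2059, -101), Mul(-1, -435398))), -1) = Pow(Add(9, Add(207959, 435398)), -1) = Pow(Add(9, 643357), -1) = Pow(643366, -1) = Rational(1, 643366)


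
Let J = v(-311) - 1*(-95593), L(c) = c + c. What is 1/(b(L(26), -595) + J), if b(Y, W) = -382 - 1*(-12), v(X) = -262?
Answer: 1/94961 ≈ 1.0531e-5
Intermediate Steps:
L(c) = 2*c
b(Y, W) = -370 (b(Y, W) = -382 + 12 = -370)
J = 95331 (J = -262 - 1*(-95593) = -262 + 95593 = 95331)
1/(b(L(26), -595) + J) = 1/(-370 + 95331) = 1/94961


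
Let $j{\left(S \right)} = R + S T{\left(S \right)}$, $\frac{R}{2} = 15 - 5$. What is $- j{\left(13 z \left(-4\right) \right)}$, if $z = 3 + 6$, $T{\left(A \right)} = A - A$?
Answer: $-20$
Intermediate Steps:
$T{\left(A \right)} = 0$
$z = 9$
$R = 20$ ($R = 2 \left(15 - 5\right) = 2 \cdot 10 = 20$)
$j{\left(S \right)} = 20$ ($j{\left(S \right)} = 20 + S 0 = 20 + 0 = 20$)
$- j{\left(13 z \left(-4\right) \right)} = \left(-1\right) 20 = -20$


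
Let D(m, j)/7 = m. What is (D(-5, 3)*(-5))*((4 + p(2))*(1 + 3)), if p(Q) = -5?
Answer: -700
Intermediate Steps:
D(m, j) = 7*m
(D(-5, 3)*(-5))*((4 + p(2))*(1 + 3)) = ((7*(-5))*(-5))*((4 - 5)*(1 + 3)) = (-35*(-5))*(-1*4) = 175*(-4) = -700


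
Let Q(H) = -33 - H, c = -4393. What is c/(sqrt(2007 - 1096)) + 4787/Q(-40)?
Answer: 4787/7 - 4393*sqrt(911)/911 ≈ 538.31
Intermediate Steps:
c/(sqrt(2007 - 1096)) + 4787/Q(-40) = -4393/sqrt(2007 - 1096) + 4787/(-33 - 1*(-40)) = -4393*sqrt(911)/911 + 4787/(-33 + 40) = -4393*sqrt(911)/911 + 4787/7 = 4787/7 - 4393*sqrt(911)/911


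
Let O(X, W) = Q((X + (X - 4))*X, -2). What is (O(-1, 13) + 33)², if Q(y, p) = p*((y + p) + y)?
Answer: 169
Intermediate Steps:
Q(y, p) = p*(p + 2*y) (Q(y, p) = p*((p + y) + y) = p*(p + 2*y))
O(X, W) = 4 - 4*X*(-4 + 2*X) (O(X, W) = -2*(-2 + 2*((X + (X - 4))*X)) = -2*(-2 + 2*((X + (-4 + X))*X)) = -2*(-2 + 2*((-4 + 2*X)*X)) = -2*(-2 + 2*(X*(-4 + 2*X))) = -2*(-2 + 2*X*(-4 + 2*X)) = 4 - 4*X*(-4 + 2*X))
(O(-1, 13) + 33)² = ((4 - 8*(-1)*(-2 - 1)) + 33)² = ((4 - 8*(-1)*(-3)) + 33)² = ((4 - 24) + 33)² = (-20 + 33)² = 13² = 169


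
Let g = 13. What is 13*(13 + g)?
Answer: 338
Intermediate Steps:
13*(13 + g) = 13*(13 + 13) = 13*26 = 338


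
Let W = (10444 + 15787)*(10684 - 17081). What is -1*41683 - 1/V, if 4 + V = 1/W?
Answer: -27977412989500/671198829 ≈ -41683.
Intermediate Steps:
W = -167799707 (W = 26231*(-6397) = -167799707)
V = -671198829/167799707 (V = -4 + 1/(-167799707) = -4 - 1/167799707 = -671198829/167799707 ≈ -4.0000)
-1*41683 - 1/V = -1*41683 - 1/(-671198829/167799707) = -41683 - 1*(-167799707/671198829) = -41683 + 167799707/671198829 = -27977412989500/671198829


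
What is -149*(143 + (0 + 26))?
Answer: -25181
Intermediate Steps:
-149*(143 + (0 + 26)) = -149*(143 + 26) = -149*169 = -25181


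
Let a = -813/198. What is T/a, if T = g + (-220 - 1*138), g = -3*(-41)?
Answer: 15510/271 ≈ 57.232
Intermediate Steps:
a = -271/66 (a = -813*1/198 = -271/66 ≈ -4.1061)
g = 123
T = -235 (T = 123 + (-220 - 1*138) = 123 + (-220 - 138) = 123 - 358 = -235)
T/a = -235/(-271/66) = -235*(-66/271) = 15510/271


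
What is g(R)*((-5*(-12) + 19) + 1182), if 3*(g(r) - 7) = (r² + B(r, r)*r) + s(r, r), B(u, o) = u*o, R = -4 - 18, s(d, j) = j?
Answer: -12818065/3 ≈ -4.2727e+6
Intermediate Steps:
R = -22
B(u, o) = o*u
g(r) = 7 + r/3 + r²/3 + r³/3 (g(r) = 7 + ((r² + (r*r)*r) + r)/3 = 7 + ((r² + r²*r) + r)/3 = 7 + ((r² + r³) + r)/3 = 7 + (r + r² + r³)/3 = 7 + (r/3 + r²/3 + r³/3) = 7 + r/3 + r²/3 + r³/3)
g(R)*((-5*(-12) + 19) + 1182) = (7 + (⅓)*(-22) + (⅓)*(-22)² + (⅓)*(-22)³)*((-5*(-12) + 19) + 1182) = (7 - 22/3 + (⅓)*484 + (⅓)*(-10648))*((60 + 19) + 1182) = (7 - 22/3 + 484/3 - 10648/3)*(79 + 1182) = -10165/3*1261 = -12818065/3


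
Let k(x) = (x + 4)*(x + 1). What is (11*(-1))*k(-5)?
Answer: -44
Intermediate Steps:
k(x) = (1 + x)*(4 + x) (k(x) = (4 + x)*(1 + x) = (1 + x)*(4 + x))
(11*(-1))*k(-5) = (11*(-1))*(4 + (-5)² + 5*(-5)) = -11*(4 + 25 - 25) = -11*4 = -44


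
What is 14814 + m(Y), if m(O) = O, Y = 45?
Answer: 14859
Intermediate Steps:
14814 + m(Y) = 14814 + 45 = 14859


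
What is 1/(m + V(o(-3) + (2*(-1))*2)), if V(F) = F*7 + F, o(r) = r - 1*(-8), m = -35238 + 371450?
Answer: 1/336220 ≈ 2.9742e-6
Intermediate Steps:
m = 336212
o(r) = 8 + r (o(r) = r + 8 = 8 + r)
V(F) = 8*F (V(F) = 7*F + F = 8*F)
1/(m + V(o(-3) + (2*(-1))*2)) = 1/(336212 + 8*((8 - 3) + (2*(-1))*2)) = 1/(336212 + 8*(5 - 2*2)) = 1/(336212 + 8*(5 - 4)) = 1/(336212 + 8*1) = 1/(336212 + 8) = 1/336220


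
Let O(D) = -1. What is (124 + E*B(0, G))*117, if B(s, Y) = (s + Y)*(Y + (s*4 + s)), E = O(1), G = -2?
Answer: 14040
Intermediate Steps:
E = -1
B(s, Y) = (Y + s)*(Y + 5*s) (B(s, Y) = (Y + s)*(Y + (4*s + s)) = (Y + s)*(Y + 5*s))
(124 + E*B(0, G))*117 = (124 - ((-2)**2 + 5*0**2 + 6*(-2)*0))*117 = (124 - (4 + 5*0 + 0))*117 = (124 - (4 + 0 + 0))*117 = (124 - 1*4)*117 = (124 - 4)*117 = 120*117 = 14040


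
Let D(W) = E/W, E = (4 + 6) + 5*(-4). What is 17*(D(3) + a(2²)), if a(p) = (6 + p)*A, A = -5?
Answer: -2720/3 ≈ -906.67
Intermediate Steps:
E = -10 (E = 10 - 20 = -10)
D(W) = -10/W
a(p) = -30 - 5*p (a(p) = (6 + p)*(-5) = -30 - 5*p)
17*(D(3) + a(2²)) = 17*(-10/3 + (-30 - 5*2²)) = 17*(-10*⅓ + (-30 - 5*4)) = 17*(-10/3 + (-30 - 20)) = 17*(-10/3 - 50) = 17*(-160/3) = -2720/3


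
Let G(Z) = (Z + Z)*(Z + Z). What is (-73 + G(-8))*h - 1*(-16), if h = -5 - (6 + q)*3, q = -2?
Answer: -3095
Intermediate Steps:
G(Z) = 4*Z² (G(Z) = (2*Z)*(2*Z) = 4*Z²)
h = -17 (h = -5 - (6 - 2)*3 = -5 - 4*3 = -5 - 1*12 = -5 - 12 = -17)
(-73 + G(-8))*h - 1*(-16) = (-73 + 4*(-8)²)*(-17) - 1*(-16) = (-73 + 4*64)*(-17) + 16 = (-73 + 256)*(-17) + 16 = 183*(-17) + 16 = -3111 + 16 = -3095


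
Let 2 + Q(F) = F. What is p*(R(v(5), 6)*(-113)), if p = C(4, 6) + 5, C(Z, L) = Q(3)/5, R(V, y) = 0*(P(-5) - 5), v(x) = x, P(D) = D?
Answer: 0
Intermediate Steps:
Q(F) = -2 + F
R(V, y) = 0 (R(V, y) = 0*(-5 - 5) = 0*(-10) = 0)
C(Z, L) = ⅕ (C(Z, L) = (-2 + 3)/5 = 1*(⅕) = ⅕)
p = 26/5 (p = ⅕ + 5 = 26/5 ≈ 5.2000)
p*(R(v(5), 6)*(-113)) = 26*(0*(-113))/5 = (26/5)*0 = 0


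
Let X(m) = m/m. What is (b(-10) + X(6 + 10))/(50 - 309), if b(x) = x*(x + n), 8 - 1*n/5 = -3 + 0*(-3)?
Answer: 449/259 ≈ 1.7336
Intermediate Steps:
n = 55 (n = 40 - 5*(-3 + 0*(-3)) = 40 - 5*(-3 + 0) = 40 - 5*(-3) = 40 + 15 = 55)
X(m) = 1
b(x) = x*(55 + x) (b(x) = x*(x + 55) = x*(55 + x))
(b(-10) + X(6 + 10))/(50 - 309) = (-10*(55 - 10) + 1)/(50 - 309) = (-10*45 + 1)/(-259) = (-450 + 1)*(-1/259) = -449*(-1/259) = 449/259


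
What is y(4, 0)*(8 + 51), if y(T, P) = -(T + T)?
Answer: -472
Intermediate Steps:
y(T, P) = -2*T
y(4, 0)*(8 + 51) = (-2*4)*(8 + 51) = -8*59 = -472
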